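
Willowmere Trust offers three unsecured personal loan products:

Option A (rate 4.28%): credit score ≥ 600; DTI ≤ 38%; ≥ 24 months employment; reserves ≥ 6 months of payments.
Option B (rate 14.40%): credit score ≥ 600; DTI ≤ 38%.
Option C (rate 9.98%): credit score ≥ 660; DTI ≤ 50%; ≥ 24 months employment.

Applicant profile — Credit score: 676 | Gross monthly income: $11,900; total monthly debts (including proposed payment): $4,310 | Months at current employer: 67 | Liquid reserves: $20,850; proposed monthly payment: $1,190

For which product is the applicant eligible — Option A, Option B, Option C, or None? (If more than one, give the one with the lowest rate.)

DTI = 4,310/11,900 = 36.2%.
Reserves = 20,850/1,190 = 17.5 months.
Option A: score 676 ≥ 600; DTI 36.2% ≤ 38%; employment 67 ≥ 24 mo; reserves 17.5 ≥ 6 mo → qualifies.
Option B: score 676 ≥ 600; DTI 36.2% ≤ 38% → qualifies.
Option C: score 676 ≥ 660; DTI 36.2% ≤ 50%; employment 67 ≥ 24 mo → qualifies.
Qualifying: Option A, Option B, Option C. Lowest rate is 4.28% → Option A.

Option A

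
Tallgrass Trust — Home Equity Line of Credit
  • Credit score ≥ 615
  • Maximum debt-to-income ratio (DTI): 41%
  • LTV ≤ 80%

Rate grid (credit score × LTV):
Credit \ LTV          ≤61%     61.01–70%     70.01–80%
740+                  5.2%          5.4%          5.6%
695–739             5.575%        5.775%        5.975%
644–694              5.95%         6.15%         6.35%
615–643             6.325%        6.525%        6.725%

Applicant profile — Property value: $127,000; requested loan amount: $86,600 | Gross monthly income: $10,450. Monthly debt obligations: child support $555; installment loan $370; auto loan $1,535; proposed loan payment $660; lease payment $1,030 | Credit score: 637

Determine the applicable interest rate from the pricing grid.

6.525%

Credit score 637 ≥ 615; Total monthly debts = (555 + 370 + 1,535 + 660 + 1,030) = 4,150. DTI: 4,150 ÷ 10,450 = 39.7%, within the 41% cap
LTV = 86,600/127,000 = 68.2% ≤ 80%
Score 637 is in the 615–643 band; LTV 68.2% is in the 61.01–70% band → 6.525%.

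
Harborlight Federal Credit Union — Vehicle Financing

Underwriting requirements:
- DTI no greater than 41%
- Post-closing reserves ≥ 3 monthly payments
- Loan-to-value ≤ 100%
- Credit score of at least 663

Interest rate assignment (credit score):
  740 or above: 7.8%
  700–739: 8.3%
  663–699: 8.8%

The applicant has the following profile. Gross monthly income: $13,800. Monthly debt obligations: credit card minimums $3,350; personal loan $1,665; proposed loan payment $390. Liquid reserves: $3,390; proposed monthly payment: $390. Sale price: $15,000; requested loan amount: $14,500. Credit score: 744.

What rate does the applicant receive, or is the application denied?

Credit score 744 ≥ 663 (meets minimum)
Total monthly debts = (3,350 + 1,665 + 390) = 5,405. DTI = 5,405/13,800 = 39.2% ≤ 41%
Liquid reserves cover 3,390/390 = 8.7 months — ≥ 3 required
LTV = 14,500/15,000 = 96.7% ≤ 100%
All requirements met. Score 744 falls in the 740 or above tier → 7.8%.

Approved at 7.8%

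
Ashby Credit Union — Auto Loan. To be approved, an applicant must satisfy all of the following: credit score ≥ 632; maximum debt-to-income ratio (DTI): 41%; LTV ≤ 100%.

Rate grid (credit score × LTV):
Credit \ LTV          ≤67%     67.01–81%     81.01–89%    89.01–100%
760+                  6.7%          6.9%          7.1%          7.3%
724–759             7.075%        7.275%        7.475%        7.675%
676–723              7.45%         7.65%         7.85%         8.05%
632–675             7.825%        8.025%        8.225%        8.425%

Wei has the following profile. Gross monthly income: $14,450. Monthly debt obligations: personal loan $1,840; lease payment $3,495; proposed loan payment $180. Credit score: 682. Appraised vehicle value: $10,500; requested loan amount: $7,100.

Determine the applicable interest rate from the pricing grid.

Credit score 682 ≥ 632; Total monthly debts = (1,840 + 3,495 + 180) = 5,515. DTI = 5,515/14,450 = 38.2% ≤ 41%
Loan-to-value = 7,100/10,500 = 67.6% — pass (100% max)
Score 682 is in the 676–723 band; LTV 67.6% is in the 67.01–81% band → 7.65%.

7.65%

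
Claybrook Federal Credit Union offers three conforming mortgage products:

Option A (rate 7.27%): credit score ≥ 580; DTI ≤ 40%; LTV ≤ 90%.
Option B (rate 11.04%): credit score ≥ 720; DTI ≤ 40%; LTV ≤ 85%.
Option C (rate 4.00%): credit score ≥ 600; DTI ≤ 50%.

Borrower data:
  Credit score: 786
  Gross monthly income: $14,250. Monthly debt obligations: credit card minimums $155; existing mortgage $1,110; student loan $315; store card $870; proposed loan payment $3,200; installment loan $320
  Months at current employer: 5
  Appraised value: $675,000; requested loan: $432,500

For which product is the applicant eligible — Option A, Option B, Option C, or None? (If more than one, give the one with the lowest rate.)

Option C

Total debts = (155 + 1,110 + 315 + 870 + 3,200 + 320) = 5,970; DTI = 5,970/14,250 = 41.9%.
LTV = 432,500/675,000 = 64.1%.
Option A: score 786 ≥ 580; DTI 41.9% > 40%; LTV 64.1% ≤ 90% → does not qualify.
Option B: score 786 ≥ 720; DTI 41.9% > 40%; LTV 64.1% ≤ 85% → does not qualify.
Option C: score 786 ≥ 600; DTI 41.9% ≤ 50% → qualifies.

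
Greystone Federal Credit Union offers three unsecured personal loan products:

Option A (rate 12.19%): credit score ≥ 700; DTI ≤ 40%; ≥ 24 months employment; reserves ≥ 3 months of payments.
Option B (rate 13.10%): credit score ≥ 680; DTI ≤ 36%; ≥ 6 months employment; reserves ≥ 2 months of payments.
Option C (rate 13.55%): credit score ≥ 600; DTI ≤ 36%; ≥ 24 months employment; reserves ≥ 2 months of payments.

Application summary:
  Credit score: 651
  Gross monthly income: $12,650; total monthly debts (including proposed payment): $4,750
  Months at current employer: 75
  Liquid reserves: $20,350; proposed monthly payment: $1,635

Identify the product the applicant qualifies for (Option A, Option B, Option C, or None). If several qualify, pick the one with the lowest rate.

None

DTI = 4,750/12,650 = 37.5%.
Reserves = 20,350/1,635 = 12.4 months.
Option A: score 651 < 700; DTI 37.5% ≤ 40%; employment 75 ≥ 24 mo; reserves 12.4 ≥ 3 mo → does not qualify.
Option B: score 651 < 680; DTI 37.5% > 36%; employment 75 ≥ 6 mo; reserves 12.4 ≥ 2 mo → does not qualify.
Option C: score 651 ≥ 600; DTI 37.5% > 36%; employment 75 ≥ 24 mo; reserves 12.4 ≥ 2 mo → does not qualify.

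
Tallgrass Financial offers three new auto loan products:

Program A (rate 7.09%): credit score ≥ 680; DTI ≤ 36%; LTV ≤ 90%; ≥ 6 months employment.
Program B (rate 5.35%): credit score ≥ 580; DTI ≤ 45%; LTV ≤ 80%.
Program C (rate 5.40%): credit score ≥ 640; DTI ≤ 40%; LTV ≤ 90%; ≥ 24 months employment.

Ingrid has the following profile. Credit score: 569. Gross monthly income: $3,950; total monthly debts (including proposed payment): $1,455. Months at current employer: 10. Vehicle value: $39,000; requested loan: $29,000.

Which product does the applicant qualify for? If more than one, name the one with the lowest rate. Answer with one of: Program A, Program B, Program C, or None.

None

DTI = 1,455/3,950 = 36.8%.
LTV = 29,000/39,000 = 74.4%.
Program A: score 569 < 680; DTI 36.8% > 36%; LTV 74.4% ≤ 90%; employment 10 ≥ 6 mo → does not qualify.
Program B: score 569 < 580; DTI 36.8% ≤ 45%; LTV 74.4% ≤ 80% → does not qualify.
Program C: score 569 < 640; DTI 36.8% ≤ 40%; LTV 74.4% ≤ 90%; employment 10 < 24 mo → does not qualify.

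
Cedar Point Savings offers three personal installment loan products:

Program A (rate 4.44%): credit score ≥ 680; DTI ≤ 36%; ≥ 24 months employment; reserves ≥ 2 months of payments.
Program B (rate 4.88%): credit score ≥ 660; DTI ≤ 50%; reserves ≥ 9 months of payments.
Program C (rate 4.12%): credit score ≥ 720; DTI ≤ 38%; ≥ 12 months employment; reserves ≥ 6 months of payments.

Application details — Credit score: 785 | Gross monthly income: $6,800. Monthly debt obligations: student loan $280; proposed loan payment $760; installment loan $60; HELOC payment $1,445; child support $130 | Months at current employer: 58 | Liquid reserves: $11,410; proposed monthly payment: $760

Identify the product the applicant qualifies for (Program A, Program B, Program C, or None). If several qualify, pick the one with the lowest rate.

Total debts = (280 + 760 + 60 + 1,445 + 130) = 2,675; DTI = 2,675/6,800 = 39.3%.
Reserves = 11,410/760 = 15.0 months.
Program A: score 785 ≥ 680; DTI 39.3% > 36%; employment 58 ≥ 24 mo; reserves 15.0 ≥ 2 mo → does not qualify.
Program B: score 785 ≥ 660; DTI 39.3% ≤ 50%; reserves 15.0 ≥ 9 mo → qualifies.
Program C: score 785 ≥ 720; DTI 39.3% > 38%; employment 58 ≥ 12 mo; reserves 15.0 ≥ 6 mo → does not qualify.

Program B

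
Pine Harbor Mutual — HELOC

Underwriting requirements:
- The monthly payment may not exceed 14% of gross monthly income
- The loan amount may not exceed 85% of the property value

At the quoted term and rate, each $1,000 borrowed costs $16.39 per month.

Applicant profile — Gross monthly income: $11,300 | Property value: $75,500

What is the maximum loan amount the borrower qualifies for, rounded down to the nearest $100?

Payment cap: 14% × $11,300 = $1,582/month.
At $16.39 per $1,000, that supports 1,582/16.39 × 1,000 ≈ $96,522 → $96,500.
LTV cap: 85% × $75,500 = $64,175 → $64,100.
Binding constraint: loan-to-value.

$64,100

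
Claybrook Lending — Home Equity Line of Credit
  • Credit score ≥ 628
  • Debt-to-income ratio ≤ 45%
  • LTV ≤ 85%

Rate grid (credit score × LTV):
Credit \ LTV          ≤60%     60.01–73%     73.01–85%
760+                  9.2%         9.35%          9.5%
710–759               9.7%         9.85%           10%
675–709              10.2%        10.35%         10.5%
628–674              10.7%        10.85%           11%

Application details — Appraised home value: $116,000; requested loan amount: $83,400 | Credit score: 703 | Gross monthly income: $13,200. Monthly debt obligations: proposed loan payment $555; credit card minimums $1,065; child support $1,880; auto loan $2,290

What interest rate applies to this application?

Credit score 703 ≥ 628; Total monthly debts = (555 + 1,065 + 1,880 + 2,290) = 5,790. DTI = 5,790/13,200 = 43.9% ≤ 45%
Loan-to-value = 83,400/116,000 = 71.9% — pass (85% max)
Credit 703 → row 675–709; LTV 71.9% → column 60.01–73%. Grid cell → 10.35%.

10.35%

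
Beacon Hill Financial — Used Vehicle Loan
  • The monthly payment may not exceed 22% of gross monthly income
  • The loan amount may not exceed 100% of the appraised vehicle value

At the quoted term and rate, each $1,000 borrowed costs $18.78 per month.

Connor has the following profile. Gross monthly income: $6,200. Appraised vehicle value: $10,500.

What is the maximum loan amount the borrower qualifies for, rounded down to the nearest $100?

$10,500

Payment cap: 22% × $6,200 = $1,364/month.
At $18.78 per $1,000, that supports 1,364/18.78 × 1,000 ≈ $72,630 → $72,600.
LTV cap: 100% × $10,500 = $10,500 → $10,500.
Binding constraint: loan-to-value.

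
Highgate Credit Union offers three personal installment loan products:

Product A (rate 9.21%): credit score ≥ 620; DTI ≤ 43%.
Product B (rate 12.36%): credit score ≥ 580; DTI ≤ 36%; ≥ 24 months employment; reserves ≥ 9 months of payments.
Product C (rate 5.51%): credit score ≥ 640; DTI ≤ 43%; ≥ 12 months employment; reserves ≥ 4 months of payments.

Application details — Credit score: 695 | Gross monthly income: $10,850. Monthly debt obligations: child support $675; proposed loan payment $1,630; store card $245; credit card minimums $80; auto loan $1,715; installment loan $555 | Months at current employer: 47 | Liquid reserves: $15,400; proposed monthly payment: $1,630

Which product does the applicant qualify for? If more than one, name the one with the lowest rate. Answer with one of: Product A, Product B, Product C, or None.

Total debts = (675 + 1,630 + 245 + 80 + 1,715 + 555) = 4,900; DTI = 4,900/10,850 = 45.2%.
Reserves = 15,400/1,630 = 9.4 months.
Product A: score 695 ≥ 620; DTI 45.2% > 43% → does not qualify.
Product B: score 695 ≥ 580; DTI 45.2% > 36%; employment 47 ≥ 24 mo; reserves 9.4 ≥ 9 mo → does not qualify.
Product C: score 695 ≥ 640; DTI 45.2% > 43%; employment 47 ≥ 12 mo; reserves 9.4 ≥ 4 mo → does not qualify.

None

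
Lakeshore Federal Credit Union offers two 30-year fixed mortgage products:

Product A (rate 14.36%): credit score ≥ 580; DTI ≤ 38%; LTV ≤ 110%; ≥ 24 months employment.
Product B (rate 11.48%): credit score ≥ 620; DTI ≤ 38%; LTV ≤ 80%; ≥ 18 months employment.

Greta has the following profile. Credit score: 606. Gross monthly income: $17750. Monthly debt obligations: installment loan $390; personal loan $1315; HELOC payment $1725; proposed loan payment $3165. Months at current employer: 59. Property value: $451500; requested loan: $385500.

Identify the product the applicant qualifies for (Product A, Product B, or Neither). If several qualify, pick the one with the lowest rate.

Product A

Total debts = (390 + 1,315 + 1,725 + 3,165) = 6,595; DTI = 6,595/17,750 = 37.2%.
LTV = 385,500/451,500 = 85.4%.
Product A: score 606 ≥ 580; DTI 37.2% ≤ 38%; LTV 85.4% ≤ 110%; employment 59 ≥ 24 mo → qualifies.
Product B: score 606 < 620; DTI 37.2% ≤ 38%; LTV 85.4% > 80%; employment 59 ≥ 18 mo → does not qualify.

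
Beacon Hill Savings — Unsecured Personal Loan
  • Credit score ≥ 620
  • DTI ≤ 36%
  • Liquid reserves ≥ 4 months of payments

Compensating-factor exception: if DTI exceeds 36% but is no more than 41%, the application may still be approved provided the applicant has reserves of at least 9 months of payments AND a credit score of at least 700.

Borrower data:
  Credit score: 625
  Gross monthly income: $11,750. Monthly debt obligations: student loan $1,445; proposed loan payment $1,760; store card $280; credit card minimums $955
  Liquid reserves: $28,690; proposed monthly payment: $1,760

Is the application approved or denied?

Credit score 625 ≥ 620 (meets base)
Total debts = (1,445 + 1,760 + 280 + 955) = 4,440. DTI = 4,440/11,750 = 37.8% > 36% — standard DTI limit exceeded.
Reserves = 28,690/1,760 = 16.3 months ≥ 4
37.8% falls in the override range (36%–41%), so the compensating-factor test applies.
Override check — reserves: 16.3 mo (ok); score: 625 (below 700).
Override conditions not both satisfied; exception does not apply.

Denied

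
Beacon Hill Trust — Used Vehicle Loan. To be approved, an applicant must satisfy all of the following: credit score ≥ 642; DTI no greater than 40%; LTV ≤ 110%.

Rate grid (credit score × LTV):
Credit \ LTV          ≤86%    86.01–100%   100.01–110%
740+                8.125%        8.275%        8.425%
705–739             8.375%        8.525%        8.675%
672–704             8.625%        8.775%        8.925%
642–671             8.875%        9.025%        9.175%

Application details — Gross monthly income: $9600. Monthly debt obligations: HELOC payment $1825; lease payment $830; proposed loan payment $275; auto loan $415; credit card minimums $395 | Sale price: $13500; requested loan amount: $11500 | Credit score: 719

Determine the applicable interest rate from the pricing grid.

Credit score 719 ≥ 642; Total monthly debts = (1,825 + 830 + 275 + 415 + 395) = 3,740. DTI = 3,740/9,600 = 39% ≤ 40%
Loan-to-value = 11,500/13,500 = 85.2% — pass (110% max)
Score 719 is in the 705–739 band; LTV 85.2% is in the ≤86% band → 8.375%.

8.375%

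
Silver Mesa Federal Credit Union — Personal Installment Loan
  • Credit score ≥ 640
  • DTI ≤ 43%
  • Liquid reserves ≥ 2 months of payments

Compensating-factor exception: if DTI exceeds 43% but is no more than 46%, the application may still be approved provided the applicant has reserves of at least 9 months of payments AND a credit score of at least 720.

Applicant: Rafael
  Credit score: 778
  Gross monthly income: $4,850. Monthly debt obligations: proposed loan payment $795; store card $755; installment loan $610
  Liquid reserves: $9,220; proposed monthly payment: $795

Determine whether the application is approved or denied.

Approved

Credit score 778 ≥ 640 (meets base)
Total debts = (795 + 755 + 610) = 2,160. DTI: 2,160 ÷ 4,850 = 44.5%, over the 43% base limit.
Liquid reserves cover 9,220/795 = 11.6 months — ≥ 2 required
44.5% falls in the override range (43%–46%), so the compensating-factor test applies.
Reserves 11.6 ≥ 9 months; credit score 778 ≥ 720.
Both override conditions satisfied; DTI exception granted.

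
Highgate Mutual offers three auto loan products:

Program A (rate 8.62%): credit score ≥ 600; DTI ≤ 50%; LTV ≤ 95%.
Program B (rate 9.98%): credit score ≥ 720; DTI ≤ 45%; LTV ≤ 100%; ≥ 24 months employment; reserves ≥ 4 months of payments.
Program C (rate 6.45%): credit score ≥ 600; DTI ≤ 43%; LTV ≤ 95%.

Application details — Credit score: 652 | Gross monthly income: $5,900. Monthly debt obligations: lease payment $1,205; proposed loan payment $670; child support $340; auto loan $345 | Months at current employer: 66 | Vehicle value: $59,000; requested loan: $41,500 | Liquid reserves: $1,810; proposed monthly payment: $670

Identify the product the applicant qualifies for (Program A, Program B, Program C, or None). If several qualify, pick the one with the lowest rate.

Total debts = (1,205 + 670 + 340 + 345) = 2,560; DTI = 2,560/5,900 = 43.4%.
LTV = 41,500/59,000 = 70.3%.
Reserves = 1,810/670 = 2.7 months.
Program A: score 652 ≥ 600; DTI 43.4% ≤ 50%; LTV 70.3% ≤ 95% → qualifies.
Program B: score 652 < 720; DTI 43.4% ≤ 45%; LTV 70.3% ≤ 100%; employment 66 ≥ 24 mo; reserves 2.7 < 4 mo → does not qualify.
Program C: score 652 ≥ 600; DTI 43.4% > 43%; LTV 70.3% ≤ 95% → does not qualify.

Program A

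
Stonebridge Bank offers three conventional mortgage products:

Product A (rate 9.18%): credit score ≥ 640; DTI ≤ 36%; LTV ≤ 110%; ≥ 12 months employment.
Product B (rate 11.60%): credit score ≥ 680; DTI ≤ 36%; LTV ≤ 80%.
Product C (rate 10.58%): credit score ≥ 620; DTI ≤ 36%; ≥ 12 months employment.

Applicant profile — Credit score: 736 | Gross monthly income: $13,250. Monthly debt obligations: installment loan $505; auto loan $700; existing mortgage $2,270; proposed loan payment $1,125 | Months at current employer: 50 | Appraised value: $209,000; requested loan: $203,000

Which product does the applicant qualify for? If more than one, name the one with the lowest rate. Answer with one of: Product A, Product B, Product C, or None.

Total debts = (505 + 700 + 2,270 + 1,125) = 4,600; DTI = 4,600/13,250 = 34.7%.
LTV = 203,000/209,000 = 97.1%.
Product A: score 736 ≥ 640; DTI 34.7% ≤ 36%; LTV 97.1% ≤ 110%; employment 50 ≥ 12 mo → qualifies.
Product B: score 736 ≥ 680; DTI 34.7% ≤ 36%; LTV 97.1% > 80% → does not qualify.
Product C: score 736 ≥ 620; DTI 34.7% ≤ 36%; employment 50 ≥ 12 mo → qualifies.
Qualifying: Product A, Product C. Lowest rate is 9.18% → Product A.

Product A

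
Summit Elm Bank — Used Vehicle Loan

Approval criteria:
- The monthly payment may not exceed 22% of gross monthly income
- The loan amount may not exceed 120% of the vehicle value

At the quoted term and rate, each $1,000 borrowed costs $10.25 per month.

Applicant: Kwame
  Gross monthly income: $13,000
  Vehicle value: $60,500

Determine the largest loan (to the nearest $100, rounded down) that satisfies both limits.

$72,600

Payment cap: 22% × $13,000 = $2,860/month.
At $10.25 per $1,000, that supports 2,860/10.25 × 1,000 ≈ $279,024 → $279,000.
LTV cap: 120% × $60,500 = $72,600 → $72,600.
Binding constraint: loan-to-value.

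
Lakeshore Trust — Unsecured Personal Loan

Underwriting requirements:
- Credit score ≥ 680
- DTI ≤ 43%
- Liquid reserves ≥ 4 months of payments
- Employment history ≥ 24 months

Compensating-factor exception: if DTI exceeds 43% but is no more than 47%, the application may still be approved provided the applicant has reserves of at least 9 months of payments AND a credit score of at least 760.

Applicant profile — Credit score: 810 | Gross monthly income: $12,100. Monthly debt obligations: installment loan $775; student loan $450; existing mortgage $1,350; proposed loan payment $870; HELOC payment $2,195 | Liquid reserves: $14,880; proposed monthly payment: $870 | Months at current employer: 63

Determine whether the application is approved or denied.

Approved

Credit score 810 ≥ 680 (meets base)
Total debts = (775 + 450 + 1,350 + 870 + 2,195) = 5,640. DTI = 5,640/12,100 = 46.6% > 43% — standard DTI limit exceeded.
Reserves: 14,880 ÷ 870 = 17.1 months (meets 4-month minimum)
Employment 63 ≥ 24 months
DTI 46.6% is within the 43%–47% exception band; checking compensating factors.
Reserves 17.1 ≥ 9 months; credit score 810 ≥ 760.
Both compensating conditions met → exception applies.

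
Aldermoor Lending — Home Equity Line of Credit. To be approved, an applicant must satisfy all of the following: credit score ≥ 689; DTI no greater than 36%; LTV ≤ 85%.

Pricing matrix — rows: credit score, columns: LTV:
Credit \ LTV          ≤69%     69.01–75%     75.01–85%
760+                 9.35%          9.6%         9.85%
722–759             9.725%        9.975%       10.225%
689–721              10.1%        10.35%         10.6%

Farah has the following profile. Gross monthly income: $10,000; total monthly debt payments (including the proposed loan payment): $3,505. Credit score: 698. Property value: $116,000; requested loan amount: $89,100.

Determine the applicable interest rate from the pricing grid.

10.6%

Credit score 698 ≥ 689; Debt-to-income = 3,505/10,000 = 35% — meets 36% limit
LTV = 89,100/116,000 = 76.8% ≤ 85%
Row: 698 falls in 689–721. Column: 76.8% falls in 75.01–85%. Rate = 10.6%.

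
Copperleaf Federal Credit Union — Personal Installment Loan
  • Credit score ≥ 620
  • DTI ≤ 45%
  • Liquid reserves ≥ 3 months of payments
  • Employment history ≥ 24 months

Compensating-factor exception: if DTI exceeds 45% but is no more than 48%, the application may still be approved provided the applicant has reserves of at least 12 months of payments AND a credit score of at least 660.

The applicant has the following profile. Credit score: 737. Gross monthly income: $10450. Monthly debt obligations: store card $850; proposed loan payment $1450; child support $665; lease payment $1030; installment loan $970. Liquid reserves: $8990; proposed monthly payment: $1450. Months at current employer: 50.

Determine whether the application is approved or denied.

Credit score 737 ≥ 620 (meets base)
Total debts = (850 + 1,450 + 665 + 1,030 + 970) = 4,965. DTI: 4,965 ÷ 10,450 = 47.5%, over the 45% base limit.
Liquid reserves cover 8,990/1,450 = 6.2 months — ≥ 3 required
Employment 50 ≥ 24 months
47.5% falls in the override range (45%–48%), so the compensating-factor test applies.
Override check — reserves: 6.2 mo (short of 12); score: 737 (ok).
Override conditions not both satisfied; exception does not apply.

Denied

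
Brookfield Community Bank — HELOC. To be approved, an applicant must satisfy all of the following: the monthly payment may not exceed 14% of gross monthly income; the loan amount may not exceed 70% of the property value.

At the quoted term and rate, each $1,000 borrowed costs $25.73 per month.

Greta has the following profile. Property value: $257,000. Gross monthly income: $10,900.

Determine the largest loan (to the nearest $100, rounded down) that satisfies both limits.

Payment cap: 14% × $10,900 = $1,526/month.
At $25.73 per $1,000, that supports 1,526/25.73 × 1,000 ≈ $59,308 → $59,300.
LTV cap: 70% × $257,000 = $179,900 → $179,900.
Binding constraint: payment-to-income.

$59,300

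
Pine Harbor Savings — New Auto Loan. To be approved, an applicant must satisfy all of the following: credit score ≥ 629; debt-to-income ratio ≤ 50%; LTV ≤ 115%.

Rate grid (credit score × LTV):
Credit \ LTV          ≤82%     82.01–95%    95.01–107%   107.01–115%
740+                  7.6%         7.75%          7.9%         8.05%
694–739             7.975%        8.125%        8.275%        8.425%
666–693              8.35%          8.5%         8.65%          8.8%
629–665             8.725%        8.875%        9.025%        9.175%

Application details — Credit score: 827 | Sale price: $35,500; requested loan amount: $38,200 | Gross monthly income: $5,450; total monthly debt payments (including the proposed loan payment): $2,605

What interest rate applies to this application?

Credit score 827 ≥ 629; DTI = 2,605/5,450 = 47.8% ≤ 50%
Loan-to-value = 38,200/35,500 = 107.6% — pass (115% max)
Credit 827 → row 740+; LTV 107.6% → column 107.01–115%. Grid cell → 8.05%.

8.05%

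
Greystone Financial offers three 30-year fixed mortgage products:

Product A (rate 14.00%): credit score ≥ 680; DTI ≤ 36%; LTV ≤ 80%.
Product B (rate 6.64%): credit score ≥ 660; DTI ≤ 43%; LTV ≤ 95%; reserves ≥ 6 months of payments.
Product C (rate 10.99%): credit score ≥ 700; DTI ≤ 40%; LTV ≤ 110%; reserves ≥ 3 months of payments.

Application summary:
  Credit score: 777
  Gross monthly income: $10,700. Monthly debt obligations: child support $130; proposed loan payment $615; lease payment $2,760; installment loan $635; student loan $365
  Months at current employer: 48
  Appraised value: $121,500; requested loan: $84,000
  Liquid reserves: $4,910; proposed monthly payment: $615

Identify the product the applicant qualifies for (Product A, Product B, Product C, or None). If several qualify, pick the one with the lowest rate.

Product B

Total debts = (130 + 615 + 2,760 + 635 + 365) = 4,505; DTI = 4,505/10,700 = 42.1%.
LTV = 84,000/121,500 = 69.1%.
Reserves = 4,910/615 = 8.0 months.
Product A: score 777 ≥ 680; DTI 42.1% > 36%; LTV 69.1% ≤ 80% → does not qualify.
Product B: score 777 ≥ 660; DTI 42.1% ≤ 43%; LTV 69.1% ≤ 95%; reserves 8.0 ≥ 6 mo → qualifies.
Product C: score 777 ≥ 700; DTI 42.1% > 40%; LTV 69.1% ≤ 110%; reserves 8.0 ≥ 3 mo → does not qualify.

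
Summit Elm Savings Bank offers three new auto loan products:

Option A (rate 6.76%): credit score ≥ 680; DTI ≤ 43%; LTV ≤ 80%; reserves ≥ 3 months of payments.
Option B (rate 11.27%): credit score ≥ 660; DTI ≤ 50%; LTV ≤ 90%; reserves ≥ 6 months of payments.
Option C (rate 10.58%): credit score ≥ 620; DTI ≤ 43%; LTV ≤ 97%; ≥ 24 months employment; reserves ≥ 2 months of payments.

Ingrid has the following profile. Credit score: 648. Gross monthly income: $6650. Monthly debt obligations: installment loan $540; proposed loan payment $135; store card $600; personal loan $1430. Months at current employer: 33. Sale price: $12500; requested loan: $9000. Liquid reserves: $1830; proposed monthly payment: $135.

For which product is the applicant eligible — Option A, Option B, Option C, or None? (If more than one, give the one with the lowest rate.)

Option C

Total debts = (540 + 135 + 600 + 1,430) = 2,705; DTI = 2,705/6,650 = 40.7%.
LTV = 9,000/12,500 = 72%.
Reserves = 1,830/135 = 13.6 months.
Option A: score 648 < 680; DTI 40.7% ≤ 43%; LTV 72% ≤ 80%; reserves 13.6 ≥ 3 mo → does not qualify.
Option B: score 648 < 660; DTI 40.7% ≤ 50%; LTV 72% ≤ 90%; reserves 13.6 ≥ 6 mo → does not qualify.
Option C: score 648 ≥ 620; DTI 40.7% ≤ 43%; LTV 72% ≤ 97%; employment 33 ≥ 24 mo; reserves 13.6 ≥ 2 mo → qualifies.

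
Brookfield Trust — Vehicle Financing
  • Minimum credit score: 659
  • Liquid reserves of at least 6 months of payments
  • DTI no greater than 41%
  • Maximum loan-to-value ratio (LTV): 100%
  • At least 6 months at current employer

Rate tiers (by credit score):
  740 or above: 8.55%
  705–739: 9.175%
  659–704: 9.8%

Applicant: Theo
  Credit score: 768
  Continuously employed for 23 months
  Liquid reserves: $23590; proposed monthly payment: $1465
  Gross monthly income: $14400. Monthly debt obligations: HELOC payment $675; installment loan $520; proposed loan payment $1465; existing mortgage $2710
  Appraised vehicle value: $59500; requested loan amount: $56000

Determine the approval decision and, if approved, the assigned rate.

Credit score 768 ≥ 659 (meets minimum)
LTV: 56,000 ÷ 59,500 = 94.1%, within 100% cap
Employment 23 ≥ 6 months
Total monthly debts = (675 + 520 + 1,465 + 2,710) = 5,370. DTI = 5,370/14,400 = 37.3% ≤ 41%
Reserves: 23,590 ÷ 1,465 = 16.1 months (meets 6-month minimum)
All requirements met. Score 768 falls in the 740 or above tier → 8.55%.

Approved at 8.55%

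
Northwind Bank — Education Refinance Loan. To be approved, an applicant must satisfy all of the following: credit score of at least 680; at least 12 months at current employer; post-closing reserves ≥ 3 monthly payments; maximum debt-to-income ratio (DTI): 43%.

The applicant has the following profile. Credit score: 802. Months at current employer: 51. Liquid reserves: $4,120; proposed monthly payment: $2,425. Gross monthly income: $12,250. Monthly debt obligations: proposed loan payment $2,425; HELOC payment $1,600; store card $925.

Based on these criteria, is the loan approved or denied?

Denied

Credit score 802 ≥ 680 (meets)
Employment 51 ≥ 12 months
Reserves: 4,120 ÷ 2,425 = 1.7 months (below 3-month minimum)
Total monthly debts = (2,425 + 1,600 + 925) = 4,950. DTI = 4,950/12,250 = 40.4% ≤ 43%
Fails on reserves.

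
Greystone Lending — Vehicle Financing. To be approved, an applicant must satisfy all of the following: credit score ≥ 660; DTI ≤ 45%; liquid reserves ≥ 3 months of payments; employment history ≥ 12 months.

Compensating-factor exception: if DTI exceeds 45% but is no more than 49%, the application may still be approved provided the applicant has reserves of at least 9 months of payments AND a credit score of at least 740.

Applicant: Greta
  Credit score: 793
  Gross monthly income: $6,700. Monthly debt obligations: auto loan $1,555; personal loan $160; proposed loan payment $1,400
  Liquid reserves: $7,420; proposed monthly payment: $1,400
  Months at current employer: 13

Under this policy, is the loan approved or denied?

Credit score 793 ≥ 660 (meets base)
Total debts = (1,555 + 160 + 1,400) = 3,115. DTI: 3,115 ÷ 6,700 = 46.5%, over the 45% base limit.
Reserves: 7,420 ÷ 1,400 = 5.3 months (meets 3-month minimum)
Employment 13 ≥ 12 months
DTI 46.5% is within the 45%–49% exception band; checking compensating factors.
Override check — reserves: 5.3 mo (short of 9); score: 793 (ok).
Override conditions not both satisfied; exception does not apply.

Denied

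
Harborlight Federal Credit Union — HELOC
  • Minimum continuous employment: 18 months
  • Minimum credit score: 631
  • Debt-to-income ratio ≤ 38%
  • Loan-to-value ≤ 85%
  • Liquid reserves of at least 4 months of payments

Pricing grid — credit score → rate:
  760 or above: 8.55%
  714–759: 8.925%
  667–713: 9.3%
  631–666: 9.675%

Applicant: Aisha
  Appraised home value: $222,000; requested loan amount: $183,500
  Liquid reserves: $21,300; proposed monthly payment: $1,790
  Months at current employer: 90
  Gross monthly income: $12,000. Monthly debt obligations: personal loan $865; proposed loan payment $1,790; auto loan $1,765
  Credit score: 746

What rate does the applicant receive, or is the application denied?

Approved at 8.925%

Credit score 746 ≥ 631 (meets minimum)
Liquid reserves cover 21,300/1,790 = 11.9 months — ≥ 4 required
Employment 90 ≥ 18 months
Loan-to-value = 183,500/222,000 = 82.7% — pass (85% max)
Total monthly debts = (865 + 1,790 + 1,765) = 4,420. DTI: 4,420 ÷ 12,000 = 36.8%, within the 38% cap
All requirements met. Score 746 falls in the 714–759 tier → 8.925%.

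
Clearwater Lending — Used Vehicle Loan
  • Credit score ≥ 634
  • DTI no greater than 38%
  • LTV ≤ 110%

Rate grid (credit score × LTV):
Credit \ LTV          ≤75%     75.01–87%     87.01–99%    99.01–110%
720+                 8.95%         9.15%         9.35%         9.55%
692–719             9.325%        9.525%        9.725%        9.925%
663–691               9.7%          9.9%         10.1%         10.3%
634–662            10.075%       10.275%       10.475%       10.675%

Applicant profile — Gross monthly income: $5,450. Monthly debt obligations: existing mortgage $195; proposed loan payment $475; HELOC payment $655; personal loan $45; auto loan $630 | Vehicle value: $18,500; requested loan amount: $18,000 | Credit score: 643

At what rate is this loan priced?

10.475%

Credit score 643 ≥ 634; Total monthly debts = (195 + 475 + 655 + 45 + 630) = 2,000. Debt-to-income = 2,000/5,450 = 36.7% — meets 38% limit
LTV: 18,000 ÷ 18,500 = 97.3%, within 110% cap
Credit 643 → row 634–662; LTV 97.3% → column 87.01–99%. Grid cell → 10.475%.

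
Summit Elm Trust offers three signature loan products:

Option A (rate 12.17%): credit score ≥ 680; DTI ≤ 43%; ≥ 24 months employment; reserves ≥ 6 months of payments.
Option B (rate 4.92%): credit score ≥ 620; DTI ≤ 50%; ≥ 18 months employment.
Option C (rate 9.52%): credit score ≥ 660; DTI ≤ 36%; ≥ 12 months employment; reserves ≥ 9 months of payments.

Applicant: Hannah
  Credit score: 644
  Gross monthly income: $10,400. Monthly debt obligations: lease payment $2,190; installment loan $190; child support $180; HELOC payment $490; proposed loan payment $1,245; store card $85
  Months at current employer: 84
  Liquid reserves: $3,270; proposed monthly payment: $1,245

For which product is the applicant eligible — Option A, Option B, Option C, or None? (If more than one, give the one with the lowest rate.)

Total debts = (2,190 + 190 + 180 + 490 + 1,245 + 85) = 4,380; DTI = 4,380/10,400 = 42.1%.
Reserves = 3,270/1,245 = 2.6 months.
Option A: score 644 < 680; DTI 42.1% ≤ 43%; employment 84 ≥ 24 mo; reserves 2.6 < 6 mo → does not qualify.
Option B: score 644 ≥ 620; DTI 42.1% ≤ 50%; employment 84 ≥ 18 mo → qualifies.
Option C: score 644 < 660; DTI 42.1% > 36%; employment 84 ≥ 12 mo; reserves 2.6 < 9 mo → does not qualify.

Option B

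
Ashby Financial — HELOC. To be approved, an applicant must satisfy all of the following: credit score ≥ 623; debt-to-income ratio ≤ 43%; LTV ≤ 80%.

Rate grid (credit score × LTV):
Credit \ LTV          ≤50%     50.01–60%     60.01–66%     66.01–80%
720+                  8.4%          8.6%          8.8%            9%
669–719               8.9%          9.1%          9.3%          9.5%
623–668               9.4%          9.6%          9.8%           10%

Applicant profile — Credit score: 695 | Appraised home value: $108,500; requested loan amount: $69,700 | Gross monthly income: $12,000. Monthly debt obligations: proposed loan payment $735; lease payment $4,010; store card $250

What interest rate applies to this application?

Credit score 695 ≥ 623; Total monthly debts = (735 + 4,010 + 250) = 4,995. DTI = 4,995/12,000 = 41.6% ≤ 43%
LTV: 69,700 ÷ 108,500 = 64.2%, within 80% cap
Credit 695 → row 669–719; LTV 64.2% → column 60.01–66%. Grid cell → 9.3%.

9.3%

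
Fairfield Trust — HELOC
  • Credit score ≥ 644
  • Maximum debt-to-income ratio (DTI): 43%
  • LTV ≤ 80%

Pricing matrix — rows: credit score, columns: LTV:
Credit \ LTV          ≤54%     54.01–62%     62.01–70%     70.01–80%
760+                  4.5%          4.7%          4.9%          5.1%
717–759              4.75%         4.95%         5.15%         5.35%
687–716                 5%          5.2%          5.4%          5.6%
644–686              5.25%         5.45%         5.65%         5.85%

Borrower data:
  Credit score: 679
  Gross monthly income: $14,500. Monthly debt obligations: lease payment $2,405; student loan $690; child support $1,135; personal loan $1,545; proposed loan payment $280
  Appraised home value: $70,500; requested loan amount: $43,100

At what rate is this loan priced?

5.45%

Credit score 679 ≥ 644; Total monthly debts = (2,405 + 690 + 1,135 + 1,545 + 280) = 6,055. Debt-to-income = 6,055/14,500 = 41.8% — meets 43% limit
LTV: 43,100 ÷ 70,500 = 61.1%, within 80% cap
Credit 679 → row 644–686; LTV 61.1% → column 54.01–62%. Grid cell → 5.45%.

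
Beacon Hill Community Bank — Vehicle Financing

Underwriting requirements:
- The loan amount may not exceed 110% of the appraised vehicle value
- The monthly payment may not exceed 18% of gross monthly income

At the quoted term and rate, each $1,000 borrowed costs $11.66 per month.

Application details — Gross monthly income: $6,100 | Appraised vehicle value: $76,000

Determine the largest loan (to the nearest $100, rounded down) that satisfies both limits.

$83,600

Payment cap: 18% × $6,100 = $1,098/month.
At $11.66 per $1,000, that supports 1,098/11.66 × 1,000 ≈ $94,168 → $94,100.
LTV cap: 110% × $76,000 = $83,600 → $83,600.
Binding constraint: loan-to-value.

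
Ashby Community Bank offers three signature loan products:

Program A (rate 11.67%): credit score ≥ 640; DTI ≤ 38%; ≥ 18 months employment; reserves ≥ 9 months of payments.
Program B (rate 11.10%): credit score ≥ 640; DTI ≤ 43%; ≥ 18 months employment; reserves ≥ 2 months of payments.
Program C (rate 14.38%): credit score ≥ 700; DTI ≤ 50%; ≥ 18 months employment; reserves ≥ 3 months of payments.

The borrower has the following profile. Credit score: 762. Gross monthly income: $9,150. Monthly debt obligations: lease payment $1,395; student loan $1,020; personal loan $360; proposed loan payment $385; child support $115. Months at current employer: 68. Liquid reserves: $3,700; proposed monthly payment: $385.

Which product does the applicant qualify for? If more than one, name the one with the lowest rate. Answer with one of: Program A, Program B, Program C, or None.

Program B

Total debts = (1,395 + 1,020 + 360 + 385 + 115) = 3,275; DTI = 3,275/9,150 = 35.8%.
Reserves = 3,700/385 = 9.6 months.
Program A: score 762 ≥ 640; DTI 35.8% ≤ 38%; employment 68 ≥ 18 mo; reserves 9.6 ≥ 9 mo → qualifies.
Program B: score 762 ≥ 640; DTI 35.8% ≤ 43%; employment 68 ≥ 18 mo; reserves 9.6 ≥ 2 mo → qualifies.
Program C: score 762 ≥ 700; DTI 35.8% ≤ 50%; employment 68 ≥ 18 mo; reserves 9.6 ≥ 3 mo → qualifies.
Qualifying: Program A, Program B, Program C. Lowest rate is 11.10% → Program B.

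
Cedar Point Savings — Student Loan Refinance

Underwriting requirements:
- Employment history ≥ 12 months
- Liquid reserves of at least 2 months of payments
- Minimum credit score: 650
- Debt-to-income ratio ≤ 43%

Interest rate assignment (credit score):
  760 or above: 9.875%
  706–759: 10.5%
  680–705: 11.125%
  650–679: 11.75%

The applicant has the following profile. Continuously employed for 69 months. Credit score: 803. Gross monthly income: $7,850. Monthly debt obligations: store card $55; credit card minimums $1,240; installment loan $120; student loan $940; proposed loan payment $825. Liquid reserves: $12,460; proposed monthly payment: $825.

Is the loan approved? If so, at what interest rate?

Approved at 9.875%

Credit score 803 ≥ 650 (meets minimum)
Total monthly debts = (55 + 1,240 + 120 + 940 + 825) = 3,180. DTI = 3,180/7,850 = 40.5% ≤ 43%
Employment 69 ≥ 12 months
Reserves: 12,460 ÷ 825 = 15.1 months (meets 2-month minimum)
All requirements met. Score 803 falls in the 760 or above tier → 9.875%.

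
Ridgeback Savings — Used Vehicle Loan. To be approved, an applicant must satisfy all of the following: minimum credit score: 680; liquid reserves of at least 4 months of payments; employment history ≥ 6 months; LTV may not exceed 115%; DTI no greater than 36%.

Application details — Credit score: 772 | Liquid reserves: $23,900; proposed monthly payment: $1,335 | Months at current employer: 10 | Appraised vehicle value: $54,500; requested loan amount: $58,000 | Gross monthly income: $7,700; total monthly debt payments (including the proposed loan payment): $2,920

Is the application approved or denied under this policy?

Credit score 772 ≥ 680 (meets)
Reserves: 23,900 ÷ 1,335 = 17.9 months (meets 4-month minimum)
Employment 10 ≥ 6 months
LTV: 58,000 ÷ 54,500 = 106.4%, within 115% cap
Debt-to-income = 2,920/7,700 = 37.9% — over 36% limit
Fails on DTI.

Denied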